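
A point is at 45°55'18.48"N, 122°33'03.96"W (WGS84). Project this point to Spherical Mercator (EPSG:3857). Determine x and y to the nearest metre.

Web Mercator is spherical with R = a = 6378137 m.
x = R·λ = 6378137 × -2.138920197 = -13642326.048 m.
y = R·ln tan(π/4 + φ/2) = 6378137 × 0.904312099 = 5767826.459 m.

x -13642326 m, y 5767826 m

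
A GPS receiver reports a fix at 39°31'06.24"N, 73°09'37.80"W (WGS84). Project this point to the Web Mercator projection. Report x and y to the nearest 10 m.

Web Mercator is spherical with R = a = 6378137 m.
x = R·λ = 6378137 × -1.276891607 = -8144189.606 m.
y = R·ln tan(π/4 + φ/2) = 6378137 × 0.751975430 = 4796202.312 m.

x -8144190 m, y 4796200 m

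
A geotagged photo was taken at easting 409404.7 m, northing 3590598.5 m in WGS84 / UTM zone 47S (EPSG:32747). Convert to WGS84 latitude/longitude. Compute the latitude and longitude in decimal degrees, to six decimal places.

Zone 47S: λ₀ = 99°, k₀ = 0.9996, false easting 500000 m, false northing 10000000 m.
Meridian distance M = (N − FN)/k₀ = -6411966.3 m.
Inverse transverse Mercator on WGS84 gives φ = -57.81739968°, λ = 97.47500051°.

lat -57.817400°, lon 97.475001°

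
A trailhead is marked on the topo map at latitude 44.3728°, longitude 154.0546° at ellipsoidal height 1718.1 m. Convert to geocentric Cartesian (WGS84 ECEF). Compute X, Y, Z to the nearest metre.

X -4107447 m, Y 1998493 m, Z 4438997 m

WGS84: a = 6378137 m, e² = 0.006694380; N(φ) = a/√(1−e²sin²φ) = 6388603.444 m.
X = (N+h)·cosφ·cosλ = -4107446.708 m; Y = (N+h)·cosφ·sinλ = 1998492.555 m; Z = (N(1−e²)+h)·sinφ = 4438997.227 m.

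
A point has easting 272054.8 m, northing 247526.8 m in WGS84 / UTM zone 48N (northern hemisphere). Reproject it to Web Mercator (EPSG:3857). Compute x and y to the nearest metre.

Unproject from UTM 48N (λ₀ = 105°) → φ = 2.23800028°, λ = 102.95039967°.
Web Mercator (R = 6378137 m): x = 11460386.068 m, y = 249196.427 m.

x 11460386 m, y 249196 m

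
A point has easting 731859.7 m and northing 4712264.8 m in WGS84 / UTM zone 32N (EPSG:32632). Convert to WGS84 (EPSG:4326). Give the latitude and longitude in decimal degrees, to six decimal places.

Zone 32N: λ₀ = 9°, k₀ = 0.9996, false easting 500000 m.
Meridian distance M = (N − FN)/k₀ = 4714150.5 m.
Inverse transverse Mercator on WGS84 gives φ = 42.52800004°, λ = 11.82299987°.

lat 42.528000°, lon 11.823000°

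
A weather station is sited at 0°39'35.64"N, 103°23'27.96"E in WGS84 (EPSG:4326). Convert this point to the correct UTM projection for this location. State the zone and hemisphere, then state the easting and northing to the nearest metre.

Zone 48N: E 320958 m, N 72968 m

Longitude 103.3911° lies in the 6° band [102°, 108°), giving zone 48; latitude is north of the equator, so 48N.
Zone 48 central meridian λ₀ = 6×48 − 183 = 105°; Δλ = -1.6089°.
Transverse Mercator on WGS84 with k₀ = 0.9996 gives E = 320957.823 m, N = 72967.768 m.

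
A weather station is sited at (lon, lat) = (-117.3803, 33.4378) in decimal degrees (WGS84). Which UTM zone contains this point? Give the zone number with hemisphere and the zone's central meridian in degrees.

UTM zone = ⌊(λ + 180)/6⌋ + 1; -117.3803° ∈ [-120°, -114°) → zone 11.
Hemisphere: N (φ ≥ 0).
Central meridian λ₀ = 6×11 − 183 = -117°.

Zone 11N, central meridian -117°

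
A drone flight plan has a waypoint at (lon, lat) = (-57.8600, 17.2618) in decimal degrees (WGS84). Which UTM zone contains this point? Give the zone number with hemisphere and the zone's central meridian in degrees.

UTM zone = ⌊(λ + 180)/6⌋ + 1; -57.8600° ∈ [-60°, -54°) → zone 21.
Hemisphere: N (φ ≥ 0).
Central meridian λ₀ = 6×21 − 183 = -57°.

Zone 21N, central meridian -57°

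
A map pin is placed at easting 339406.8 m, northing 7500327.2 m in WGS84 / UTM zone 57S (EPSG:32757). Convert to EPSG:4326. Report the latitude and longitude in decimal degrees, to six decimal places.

Zone 57S: λ₀ = 159°, k₀ = 0.9996, false easting 500000 m, false northing 10000000 m.
Meridian distance M = (N − FN)/k₀ = -2500673.1 m.
Inverse transverse Mercator on WGS84 gives φ = -22.59629965°, λ = 157.43769974°.

lat -22.596300°, lon 157.437700°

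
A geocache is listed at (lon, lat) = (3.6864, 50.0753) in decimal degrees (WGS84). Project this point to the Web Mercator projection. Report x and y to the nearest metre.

x 410368 m, y 6459327 m

Web Mercator is spherical with R = a = 6378137 m.
x = R·λ = 6378137 × 0.064339818 = 410368.171 m.
y = R·ln tan(π/4 + φ/2) = 6378137 × 1.012729376 = 6459326.701 m.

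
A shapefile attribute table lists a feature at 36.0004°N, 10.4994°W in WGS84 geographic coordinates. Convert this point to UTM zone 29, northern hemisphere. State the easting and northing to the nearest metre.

E 364859 m, N 3985032 m

Zone 29 central meridian λ₀ = 6×29 − 183 = -9°; Δλ = -1.4994°.
Transverse Mercator on WGS84 with k₀ = 0.9996 gives E = 364858.516 m, N = 3985032.342 m.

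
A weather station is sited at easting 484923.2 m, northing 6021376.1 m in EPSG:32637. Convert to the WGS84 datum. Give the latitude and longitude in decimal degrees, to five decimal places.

Zone 37N: λ₀ = 39°, k₀ = 0.9996, false easting 500000 m.
Meridian distance M = (N − FN)/k₀ = 6023785.6 m.
Inverse transverse Mercator on WGS84 gives φ = 54.34000008°, λ = 38.76809983°.

lat 54.34000°, lon 38.76810°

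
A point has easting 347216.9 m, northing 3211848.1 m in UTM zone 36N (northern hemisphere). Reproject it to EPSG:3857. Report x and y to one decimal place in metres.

Unproject from UTM 36N (λ₀ = 33°) → φ = 29.02570033°, λ = 31.43110017°.
Web Mercator (R = 6378137 m): x = 3498894.066 m, y = 3378917.518 m.

x 3498894.1 m, y 3378917.5 m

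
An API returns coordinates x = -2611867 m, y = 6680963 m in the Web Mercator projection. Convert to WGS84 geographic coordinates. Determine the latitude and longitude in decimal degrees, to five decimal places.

R = 6378137 m. λ = x/R = -23.46280046°.
φ = 2·arctan(exp(y/R)) − 90° = 2·arctan(2.85046) − 90° = 51.33610199°.

lat 51.33610°, lon -23.46280°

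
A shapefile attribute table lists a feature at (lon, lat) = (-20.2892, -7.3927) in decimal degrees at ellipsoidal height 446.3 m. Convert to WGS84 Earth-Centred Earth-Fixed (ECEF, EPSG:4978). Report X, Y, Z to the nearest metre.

WGS84: a = 6378137 m, e² = 0.006694380; N(φ) = a/√(1−e²sin²φ) = 6378490.476 m.
X = (N+h)·cosφ·cosλ = 5933416.705 m; Y = (N+h)·cosφ·sinλ = -2193566.112 m; Z = (N(1−e²)+h)·sinφ = -815278.814 m.

X 5933417 m, Y -2193566 m, Z -815279 m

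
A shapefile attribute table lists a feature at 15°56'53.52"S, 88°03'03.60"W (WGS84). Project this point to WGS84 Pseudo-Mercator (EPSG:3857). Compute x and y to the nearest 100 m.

Web Mercator is spherical with R = a = 6378137 m.
x = R·λ = 6378137 × -1.536779860 = -9801792.484 m.
y = R·ln tan(π/4 + φ/2) = 6378137 × -0.282014139 = -1798724.813 m.

x -9801800 m, y -1798700 m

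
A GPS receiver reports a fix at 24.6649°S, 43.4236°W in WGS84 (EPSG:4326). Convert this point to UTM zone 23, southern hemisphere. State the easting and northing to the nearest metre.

Zone 23 central meridian λ₀ = 6×23 − 183 = -45°; Δλ = +1.5764°.
Transverse Mercator on WGS84 with k₀ = 0.9996 gives E = 659516.003 m, N = 7271240.660 m.

E 659516 m, N 7271241 m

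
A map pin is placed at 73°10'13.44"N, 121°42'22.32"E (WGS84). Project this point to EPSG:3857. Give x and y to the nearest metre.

x 13548272 m, y 12188675 m

Web Mercator is spherical with R = a = 6378137 m.
x = R·λ = 6378137 × 2.124173910 = 13548272.210 m.
y = R·ln tan(π/4 + φ/2) = 6378137 × 1.911008627 = 12188674.833 m.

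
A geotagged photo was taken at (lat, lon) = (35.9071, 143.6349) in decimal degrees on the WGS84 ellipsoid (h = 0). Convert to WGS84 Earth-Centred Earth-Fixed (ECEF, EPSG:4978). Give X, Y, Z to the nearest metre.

X -4164820 m, Y 3066656 m, Z 3719847 m

WGS84: a = 6378137 m, e² = 0.006694380; N(φ) = a/√(1−e²sin²φ) = 6385492.643 m.
X = (N+h)·cosφ·cosλ = -4164820.432 m; Y = (N+h)·cosφ·sinλ = 3066656.387 m; Z = (N(1−e²)+h)·sinφ = 3719847.411 m.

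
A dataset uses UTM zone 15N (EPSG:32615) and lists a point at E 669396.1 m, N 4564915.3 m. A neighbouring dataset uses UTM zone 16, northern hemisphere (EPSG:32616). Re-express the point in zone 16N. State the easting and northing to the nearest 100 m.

UTM 15N → geographic: φ = 41.21789992°, λ = -90.97920031°.
UTM 16N (λ₀ = -87°) forward: E = 166412.019 m, N = 4570585.964 m.

E 166400 m, N 4570600 m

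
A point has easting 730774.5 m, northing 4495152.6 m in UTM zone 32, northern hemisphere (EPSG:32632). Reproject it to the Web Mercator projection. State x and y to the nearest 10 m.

Unproject from UTM 32N (λ₀ = 9°) → φ = 40.57500001°, λ = 11.72640022°.
Web Mercator (R = 6378137 m): x = 1305376.901 m, y = 4949854.933 m.

x 1305380 m, y 4949850 m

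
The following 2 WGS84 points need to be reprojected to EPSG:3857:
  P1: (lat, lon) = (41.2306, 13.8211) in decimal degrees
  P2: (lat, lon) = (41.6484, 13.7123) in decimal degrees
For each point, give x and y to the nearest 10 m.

Web Mercator: x = R·λ, y = R·ln tan(π/4+φ/2), R = 6378137 m.
P1 (41.2306°, 13.8211°) → (1538557.814, 5046414.843) m.
P2 (41.6484°, 13.7123°) → (1526446.254, 5108456.113) m.

P1: x 1538560 m, y 5046410 m; P2: x 1526450 m, y 5108460 m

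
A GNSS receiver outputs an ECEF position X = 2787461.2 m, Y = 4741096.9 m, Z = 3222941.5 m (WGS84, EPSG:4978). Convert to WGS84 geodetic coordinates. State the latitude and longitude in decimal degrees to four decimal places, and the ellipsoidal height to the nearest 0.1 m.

lat 30.5388°, lon 59.5472°, h 1931.6 m

λ = atan2(Y, X) = 59.54719985°; p = √(X²+Y²) = 5499812.7 m.
Bowring's method on WGS84 (a = 6378137 m, b = 6356752.314 m) gives φ = 30.53879957°, h = 1931.641 m.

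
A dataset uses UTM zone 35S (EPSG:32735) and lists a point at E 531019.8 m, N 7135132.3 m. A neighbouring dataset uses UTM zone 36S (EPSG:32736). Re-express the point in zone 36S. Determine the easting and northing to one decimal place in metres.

UTM 35S → geographic: φ = -25.90200041°, λ = 27.30969982°.
UTM 36S (λ₀ = 33°) forward: E = -70527.364 m, N = 7122766.060 m.

E -70527.4 m, N 7122766.1 m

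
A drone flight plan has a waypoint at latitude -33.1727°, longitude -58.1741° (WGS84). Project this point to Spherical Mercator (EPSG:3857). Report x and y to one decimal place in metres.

Web Mercator is spherical with R = a = 6378137 m.
x = R·λ = 6378137 × -1.015329584 = -6475911.189 m.
y = R·ln tan(π/4 + φ/2) = 6378137 × -0.614325076 = -3918249.499 m.

x -6475911.2 m, y -3918249.5 m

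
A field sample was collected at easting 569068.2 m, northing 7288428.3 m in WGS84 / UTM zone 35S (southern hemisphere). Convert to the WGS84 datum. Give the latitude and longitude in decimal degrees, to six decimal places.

Zone 35S: λ₀ = 27°, k₀ = 0.9996, false easting 500000 m, false northing 10000000 m.
Meridian distance M = (N − FN)/k₀ = -2712656.8 m.
Inverse transverse Mercator on WGS84 gives φ = -24.51640029°, λ = 27.68180037°.

lat -24.516400°, lon 27.681800°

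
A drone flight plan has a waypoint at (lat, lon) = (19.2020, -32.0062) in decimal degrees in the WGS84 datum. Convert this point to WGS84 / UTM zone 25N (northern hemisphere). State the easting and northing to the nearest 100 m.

Zone 25 central meridian λ₀ = 6×25 − 183 = -33°; Δλ = +0.9938°.
Transverse Mercator on WGS84 with k₀ = 0.9996 gives E = 604474.613 m, N = 2123476.575 m.

E 604500 m, N 2123500 m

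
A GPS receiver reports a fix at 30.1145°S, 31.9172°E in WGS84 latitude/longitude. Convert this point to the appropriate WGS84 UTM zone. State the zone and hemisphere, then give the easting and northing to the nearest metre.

Zone 36S: E 395683 m, N 6668032 m

Longitude 31.9172° lies in the 6° band [30°, 36°), giving zone 36; latitude is south of the equator, so 36S.
Zone 36 central meridian λ₀ = 6×36 − 183 = 33°; Δλ = -1.0828°.
Transverse Mercator on WGS84 with k₀ = 0.9996 gives E = 395683.435 m, N = 6668032.412 m.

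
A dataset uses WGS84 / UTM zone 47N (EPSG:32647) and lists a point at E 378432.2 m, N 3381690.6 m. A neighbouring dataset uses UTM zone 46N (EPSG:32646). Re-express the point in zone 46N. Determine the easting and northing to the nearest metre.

E 954089 m, N 3390556 m

UTM 47N → geographic: φ = 30.56149997°, λ = 97.73239995°.
UTM 46N (λ₀ = 93°) forward: E = 954088.635 m, N = 3390555.564 m.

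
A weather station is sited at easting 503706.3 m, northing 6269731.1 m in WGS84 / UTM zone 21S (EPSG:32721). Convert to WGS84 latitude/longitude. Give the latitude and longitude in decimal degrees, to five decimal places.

lat -33.71240°, lon -56.96000°

Zone 21S: λ₀ = -57°, k₀ = 0.9996, false easting 500000 m, false northing 10000000 m.
Meridian distance M = (N − FN)/k₀ = -3731761.6 m.
Inverse transverse Mercator on WGS84 gives φ = -33.71239979°, λ = -56.96000017°.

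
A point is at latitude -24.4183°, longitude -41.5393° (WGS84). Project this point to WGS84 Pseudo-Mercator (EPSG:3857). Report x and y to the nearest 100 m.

Web Mercator is spherical with R = a = 6378137 m.
x = R·λ = 6378137 × -0.724997554 = -4624133.724 m.
y = R·ln tan(π/4 + φ/2) = 6378137 × -0.439699439 = -2804463.261 m.

x -4624100 m, y -2804500 m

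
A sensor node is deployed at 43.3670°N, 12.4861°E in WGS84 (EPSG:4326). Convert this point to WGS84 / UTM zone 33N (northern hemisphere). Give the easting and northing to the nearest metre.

E 296316 m, N 4804640 m

Zone 33 central meridian λ₀ = 6×33 − 183 = 15°; Δλ = -2.5139°.
Transverse Mercator on WGS84 with k₀ = 0.9996 gives E = 296316.061 m, N = 4804640.165 m.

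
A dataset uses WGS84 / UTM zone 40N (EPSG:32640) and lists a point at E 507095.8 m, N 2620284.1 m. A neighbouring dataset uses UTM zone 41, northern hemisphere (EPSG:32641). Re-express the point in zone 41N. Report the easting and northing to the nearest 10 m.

UTM 40N → geographic: φ = 23.69340036°, λ = 57.06960037°.
UTM 41N (λ₀ = 63°) forward: E = -105344.415 m, N = 2632901.874 m.

E -105340 m, N 2632900 m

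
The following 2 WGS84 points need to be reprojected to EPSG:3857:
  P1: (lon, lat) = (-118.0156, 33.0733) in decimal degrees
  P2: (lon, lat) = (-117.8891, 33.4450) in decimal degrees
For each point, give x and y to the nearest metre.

Web Mercator: x = R·λ, y = R·ln tan(π/4+φ/2), R = 6378137 m.
P1 (33.0733°, -118.0156°) → (-13137436.498, 3905037.359) m.
P2 (33.4450°, -117.8891°) → (-13123354.582, 3954520.329) m.

P1: x -13137436 m, y 3905037 m; P2: x -13123355 m, y 3954520 m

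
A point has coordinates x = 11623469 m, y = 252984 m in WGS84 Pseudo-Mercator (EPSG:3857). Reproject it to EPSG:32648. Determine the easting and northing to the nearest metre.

E 434998 m, N 251139 m

Web Mercator inverse (R = 6378137 m) → φ = 2.27199828°, λ = 104.41539857°.
UTM 48N forward: E = 434998.162 m, N = 251138.542 m.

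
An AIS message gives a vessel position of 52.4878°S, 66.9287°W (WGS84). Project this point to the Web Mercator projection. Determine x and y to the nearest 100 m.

Web Mercator is spherical with R = a = 6378137 m.
x = R·λ = 6378137 × -1.168126179 = -7450468.803 m.
y = R·ln tan(π/4 + φ/2) = 6378137 × -1.080066344 = -6888811.114 m.

x -7450500 m, y -6888800 m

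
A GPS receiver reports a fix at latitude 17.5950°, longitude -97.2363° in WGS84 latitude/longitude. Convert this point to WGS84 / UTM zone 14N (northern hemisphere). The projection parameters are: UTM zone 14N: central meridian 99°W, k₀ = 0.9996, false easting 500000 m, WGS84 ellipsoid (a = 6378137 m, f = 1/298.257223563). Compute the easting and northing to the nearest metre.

E 687156 m, N 1946250 m

Zone 14 central meridian λ₀ = 6×14 − 183 = -99°; Δλ = +1.7637°.
Transverse Mercator on WGS84 with k₀ = 0.9996 gives E = 687155.798 m, N = 1946249.792 m.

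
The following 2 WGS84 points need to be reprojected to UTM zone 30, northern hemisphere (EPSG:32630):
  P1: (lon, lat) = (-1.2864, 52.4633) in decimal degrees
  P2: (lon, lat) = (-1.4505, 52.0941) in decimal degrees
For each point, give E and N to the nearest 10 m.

UTM zone 30N: λ₀ = -3°, k₀ = 0.9996.
P1 (52.4633°, -1.2864°) → (616416.808, 5813950.438) m.
P2 (52.0941°, -1.4505°) → (606147.673, 5772636.987) m.

P1: E 616420 m, N 5813950 m; P2: E 606150 m, N 5772640 m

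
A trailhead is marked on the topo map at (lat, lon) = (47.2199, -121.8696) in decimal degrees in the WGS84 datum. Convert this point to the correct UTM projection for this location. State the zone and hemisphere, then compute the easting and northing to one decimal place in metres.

Longitude -121.8696° lies in the 6° band [-126°, -120°), giving zone 10; latitude is north of the equator, so 10N.
Zone 10 central meridian λ₀ = 6×10 − 183 = -123°; Δλ = +1.1304°.
Transverse Mercator on WGS84 with k₀ = 0.9996 gives E = 585585.654 m, N = 5230220.974 m.

Zone 10N: E 585585.7 m, N 5230221.0 m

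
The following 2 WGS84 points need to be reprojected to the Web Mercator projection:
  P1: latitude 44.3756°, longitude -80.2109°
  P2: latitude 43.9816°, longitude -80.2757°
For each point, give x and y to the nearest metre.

P1: x -8929037 m, y 5523752 m; P2: x -8936250 m, y 5462595 m

Web Mercator: x = R·λ, y = R·ln tan(π/4+φ/2), R = 6378137 m.
P1 (44.3756°, -80.2109°) → (-8929036.544, 5523752.329) m.
P2 (43.9816°, -80.2757°) → (-8936250.047, 5462595.182) m.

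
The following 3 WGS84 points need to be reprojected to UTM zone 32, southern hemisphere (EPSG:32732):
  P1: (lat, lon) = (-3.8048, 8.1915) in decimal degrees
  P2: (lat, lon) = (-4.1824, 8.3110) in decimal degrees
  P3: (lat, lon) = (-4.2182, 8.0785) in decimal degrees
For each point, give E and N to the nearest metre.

UTM zone 32S: λ₀ = 9°, k₀ = 0.9996.
P1 (-3.8048°, 8.1915°) → (410228.189, 9579407.047) m.
P2 (-4.1824°, 8.3110°) → (423532.527, 9537677.365) m.
P3 (-4.2182°, 8.0785°) → (397731.643, 9533693.214) m.

P1: E 410228 m, N 9579407 m; P2: E 423533 m, N 9537677 m; P3: E 397732 m, N 9533693 m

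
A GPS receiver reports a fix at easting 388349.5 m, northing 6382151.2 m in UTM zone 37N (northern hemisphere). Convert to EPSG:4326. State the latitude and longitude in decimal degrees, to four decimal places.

lat 57.5680°, lon 37.1334°

Zone 37N: λ₀ = 39°, k₀ = 0.9996, false easting 500000 m.
Meridian distance M = (N − FN)/k₀ = 6384705.1 m.
Inverse transverse Mercator on WGS84 gives φ = 57.56800043°, λ = 37.13339951°.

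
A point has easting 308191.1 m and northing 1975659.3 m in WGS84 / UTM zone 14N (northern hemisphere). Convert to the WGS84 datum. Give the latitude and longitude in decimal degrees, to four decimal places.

lat 17.8603°, lon -100.8102°

Zone 14N: λ₀ = -99°, k₀ = 0.9996, false easting 500000 m.
Meridian distance M = (N − FN)/k₀ = 1976449.9 m.
Inverse transverse Mercator on WGS84 gives φ = 17.86029999°, λ = -100.81019972°.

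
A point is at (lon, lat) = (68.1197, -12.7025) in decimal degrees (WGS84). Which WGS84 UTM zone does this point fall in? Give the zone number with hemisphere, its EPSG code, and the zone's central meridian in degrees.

Zone 42S (EPSG:32742), central meridian 69°

UTM zone = ⌊(λ + 180)/6⌋ + 1; 68.1197° ∈ [66°, 72°) → zone 42.
Hemisphere: S (φ < 0).
Central meridian λ₀ = 6×42 − 183 = 69°.
EPSG code: 32742.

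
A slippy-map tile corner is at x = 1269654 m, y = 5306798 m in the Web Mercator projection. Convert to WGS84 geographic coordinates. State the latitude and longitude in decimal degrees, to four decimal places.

R = 6378137 m. λ = x/R = 11.40549594°.
φ = 2·arctan(exp(y/R)) − 90° = 2·arctan(2.29798) − 90° = 42.96599914°.

lat 42.9660°, lon 11.4055°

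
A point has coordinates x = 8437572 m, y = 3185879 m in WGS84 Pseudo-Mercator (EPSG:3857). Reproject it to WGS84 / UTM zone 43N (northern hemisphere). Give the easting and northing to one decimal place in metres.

Web Mercator inverse (R = 6378137 m) → φ = 27.49839653°, λ = 75.79599888°.
UTM 43N forward: E = 578625.490 m, N = 3041891.392 m.

E 578625.5 m, N 3041891.4 m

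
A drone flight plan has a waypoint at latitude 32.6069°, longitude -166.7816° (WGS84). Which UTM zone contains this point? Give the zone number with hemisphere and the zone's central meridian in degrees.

UTM zone = ⌊(λ + 180)/6⌋ + 1; -166.7816° ∈ [-168°, -162°) → zone 3.
Hemisphere: N (φ ≥ 0).
Central meridian λ₀ = 6×3 − 183 = -165°.

Zone 3N, central meridian -165°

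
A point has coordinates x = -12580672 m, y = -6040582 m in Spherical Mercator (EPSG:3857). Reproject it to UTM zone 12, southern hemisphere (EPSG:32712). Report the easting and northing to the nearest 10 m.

Web Mercator inverse (R = 6378137 m) → φ = -47.60010171°, λ = -113.01409942°.
UTM 12S forward: E = 348602.614 m, N = 4726179.825 m.

E 348600 m, N 4726180 m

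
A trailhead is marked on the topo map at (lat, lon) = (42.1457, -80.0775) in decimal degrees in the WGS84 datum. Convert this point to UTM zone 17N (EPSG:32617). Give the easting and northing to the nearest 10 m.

Zone 17 central meridian λ₀ = 6×17 − 183 = -81°; Δλ = +0.9225°.
Transverse Mercator on WGS84 with k₀ = 0.9996 gives E = 576225.061 m, N = 4666365.115 m.

E 576230 m, N 4666370 m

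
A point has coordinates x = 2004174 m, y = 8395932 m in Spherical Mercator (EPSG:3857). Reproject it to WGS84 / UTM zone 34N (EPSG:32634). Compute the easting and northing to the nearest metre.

Web Mercator inverse (R = 6378137 m) → φ = 59.98290114°, λ = 18.00380136°.
UTM 34N forward: E = 332830.813 m, N = 6653292.916 m.

E 332831 m, N 6653293 m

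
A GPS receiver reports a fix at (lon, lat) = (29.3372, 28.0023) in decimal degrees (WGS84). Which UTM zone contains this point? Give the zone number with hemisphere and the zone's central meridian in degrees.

UTM zone = ⌊(λ + 180)/6⌋ + 1; 29.3372° ∈ [24°, 30°) → zone 35.
Hemisphere: N (φ ≥ 0).
Central meridian λ₀ = 6×35 − 183 = 27°.

Zone 35N, central meridian 27°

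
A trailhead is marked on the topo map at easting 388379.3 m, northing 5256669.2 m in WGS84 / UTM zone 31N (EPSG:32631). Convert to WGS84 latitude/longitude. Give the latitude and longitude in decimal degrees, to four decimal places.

lat 47.4539°, lon 1.5192°

Zone 31N: λ₀ = 3°, k₀ = 0.9996, false easting 500000 m.
Meridian distance M = (N − FN)/k₀ = 5258772.7 m.
Inverse transverse Mercator on WGS84 gives φ = 47.45390032°, λ = 1.51919957°.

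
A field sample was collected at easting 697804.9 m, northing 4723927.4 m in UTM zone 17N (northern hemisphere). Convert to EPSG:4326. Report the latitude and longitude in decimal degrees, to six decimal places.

Zone 17N: λ₀ = -81°, k₀ = 0.9996, false easting 500000 m.
Meridian distance M = (N − FN)/k₀ = 4725817.7 m.
Inverse transverse Mercator on WGS84 gives φ = 42.64239964°, λ = -78.58719985°.

lat 42.642400°, lon -78.587200°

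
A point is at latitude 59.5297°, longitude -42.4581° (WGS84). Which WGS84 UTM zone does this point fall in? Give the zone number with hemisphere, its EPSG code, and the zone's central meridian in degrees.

UTM zone = ⌊(λ + 180)/6⌋ + 1; -42.4581° ∈ [-48°, -42°) → zone 23.
Hemisphere: N (φ ≥ 0).
Central meridian λ₀ = 6×23 − 183 = -45°.
EPSG code: 32623.

Zone 23N (EPSG:32623), central meridian -45°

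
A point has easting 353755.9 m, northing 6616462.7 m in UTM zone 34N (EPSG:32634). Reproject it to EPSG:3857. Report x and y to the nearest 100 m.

Unproject from UTM 34N (λ₀ = 21°) → φ = 59.66050013°, λ = 18.40419990°.
Web Mercator (R = 6378137 m): x = 2048746.162 m, y = 8324536.786 m.

x 2048700 m, y 8324500 m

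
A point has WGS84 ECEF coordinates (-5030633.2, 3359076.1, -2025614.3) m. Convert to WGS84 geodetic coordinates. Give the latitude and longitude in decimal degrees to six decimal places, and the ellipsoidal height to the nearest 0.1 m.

λ = atan2(Y, X) = 146.26800000°; p = √(X²+Y²) = 6049021.6 m.
Bowring's method on WGS84 (a = 6378137 m, b = 6356752.314 m) gives φ = -18.63009997°, h = 3196.317 m.

lat -18.630100°, lon 146.268000°, h 3196.3 m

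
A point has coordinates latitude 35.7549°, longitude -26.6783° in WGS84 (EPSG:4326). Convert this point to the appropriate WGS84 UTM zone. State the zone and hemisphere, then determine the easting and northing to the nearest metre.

Zone 26N: E 529084 m, N 3956812 m

Longitude -26.6783° lies in the 6° band [-30°, -24°), giving zone 26; latitude is north of the equator, so 26N.
Zone 26 central meridian λ₀ = 6×26 − 183 = -27°; Δλ = +0.3217°.
Transverse Mercator on WGS84 with k₀ = 0.9996 gives E = 529083.557 m, N = 3956811.546 m.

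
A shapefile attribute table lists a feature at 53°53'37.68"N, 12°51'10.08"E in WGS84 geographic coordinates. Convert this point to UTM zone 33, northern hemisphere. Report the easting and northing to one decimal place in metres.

E 358904.1 m, N 5973842.4 m

Zone 33 central meridian λ₀ = 6×33 − 183 = 15°; Δλ = -2.1472°.
Transverse Mercator on WGS84 with k₀ = 0.9996 gives E = 358904.096 m, N = 5973842.352 m.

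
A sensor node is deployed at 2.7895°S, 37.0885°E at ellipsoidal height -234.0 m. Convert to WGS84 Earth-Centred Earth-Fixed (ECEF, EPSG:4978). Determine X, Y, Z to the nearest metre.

WGS84: a = 6378137 m, e² = 0.006694380; N(φ) = a/√(1−e²sin²φ) = 6378187.564 m.
X = (N+h)·cosφ·cosλ = 5081696.764 m; Y = (N+h)·cosφ·sinλ = 3841653.960 m; Z = (N(1−e²)+h)·sinφ = -308316.160 m.

X 5081697 m, Y 3841654 m, Z -308316 m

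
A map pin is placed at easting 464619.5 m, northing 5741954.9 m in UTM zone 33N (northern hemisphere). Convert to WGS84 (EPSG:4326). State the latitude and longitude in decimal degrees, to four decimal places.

lat 51.8273°, lon 14.4866°

Zone 33N: λ₀ = 15°, k₀ = 0.9996, false easting 500000 m.
Meridian distance M = (N − FN)/k₀ = 5744252.6 m.
Inverse transverse Mercator on WGS84 gives φ = 51.82729975°, λ = 14.48660066°.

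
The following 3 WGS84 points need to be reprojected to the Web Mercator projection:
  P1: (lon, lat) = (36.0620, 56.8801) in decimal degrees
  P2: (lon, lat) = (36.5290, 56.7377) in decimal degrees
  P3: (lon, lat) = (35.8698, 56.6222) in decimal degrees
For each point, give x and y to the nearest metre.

Web Mercator: x = R·λ, y = R·ln tan(π/4+φ/2), R = 6378137 m.
P1 (56.8801°, 36.0620°) → (4014403.477, 7735651.536) m.
P2 (56.7377°, 36.5290°) → (4066389.679, 7706694.729) m.
P3 (56.6222°, 35.8698°) → (3993007.871, 7683288.474) m.

P1: x 4014403 m, y 7735652 m; P2: x 4066390 m, y 7706695 m; P3: x 3993008 m, y 7683288 m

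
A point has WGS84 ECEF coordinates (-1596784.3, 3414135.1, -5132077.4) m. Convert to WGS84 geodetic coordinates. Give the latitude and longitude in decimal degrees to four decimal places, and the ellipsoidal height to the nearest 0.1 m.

λ = atan2(Y, X) = 115.06539992°; p = √(X²+Y²) = 3769089.9 m.
Bowring's method on WGS84 (a = 6378137 m, b = 6356752.314 m) gives φ = -53.88910039°, h = 3216.570 m.

lat -53.8891°, lon 115.0654°, h 3216.6 m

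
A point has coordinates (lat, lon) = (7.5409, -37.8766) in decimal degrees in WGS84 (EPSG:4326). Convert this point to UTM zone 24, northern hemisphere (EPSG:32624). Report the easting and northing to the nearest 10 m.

E 623940 m, N 833700 m

Zone 24 central meridian λ₀ = 6×24 − 183 = -39°; Δλ = +1.1234°.
Transverse Mercator on WGS84 with k₀ = 0.9996 gives E = 623940.032 m, N = 833703.659 m.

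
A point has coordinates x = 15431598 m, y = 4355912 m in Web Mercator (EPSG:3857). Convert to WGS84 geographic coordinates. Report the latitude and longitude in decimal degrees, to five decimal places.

R = 6378137 m. λ = x/R = 138.62440342°.
φ = 2·arctan(exp(y/R)) − 90° = 2·arctan(1.97970) − 90° = 36.40080066°.

lat 36.40080°, lon 138.62440°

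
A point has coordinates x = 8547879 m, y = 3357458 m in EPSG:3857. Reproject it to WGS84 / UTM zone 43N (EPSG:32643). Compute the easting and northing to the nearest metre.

Web Mercator inverse (R = 6378137 m) → φ = 28.85700080°, λ = 76.78690353°.
UTM 43N forward: E = 674298.490 m, N = 3193454.724 m.

E 674298 m, N 3193455 m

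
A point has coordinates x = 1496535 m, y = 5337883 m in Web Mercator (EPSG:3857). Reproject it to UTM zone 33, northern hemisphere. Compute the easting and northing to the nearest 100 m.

E 373500 m, N 4780900 m

Web Mercator inverse (R = 6378137 m) → φ = 43.16999685°, λ = 13.44360264°.
UTM 33N forward: E = 373489.888 m, N = 4780868.674 m.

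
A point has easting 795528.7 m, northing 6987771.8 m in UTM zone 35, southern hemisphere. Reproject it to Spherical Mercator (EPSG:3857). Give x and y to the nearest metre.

Unproject from UTM 35S (λ₀ = 27°) → φ = -27.20110026°, λ = 29.98320000°.
Web Mercator (R = 6378137 m): x = 3337714.557 m, y = -3148619.114 m.

x 3337715 m, y -3148619 m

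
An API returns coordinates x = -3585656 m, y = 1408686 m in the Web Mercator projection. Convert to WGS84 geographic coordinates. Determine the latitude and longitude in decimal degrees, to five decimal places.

lat 12.55280°, lon -32.21050°

R = 6378137 m. λ = x/R = -32.21049588°.
φ = 2·arctan(exp(y/R)) − 90° = 2·arctan(1.24715) − 90° = 12.55279840°.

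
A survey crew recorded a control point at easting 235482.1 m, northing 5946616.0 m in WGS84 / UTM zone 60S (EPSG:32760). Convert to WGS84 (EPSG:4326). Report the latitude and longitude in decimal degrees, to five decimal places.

lat -36.58930°, lon 174.04330°

Zone 60S: λ₀ = 177°, k₀ = 0.9996, false easting 500000 m, false northing 10000000 m.
Meridian distance M = (N − FN)/k₀ = -4055006.0 m.
Inverse transverse Mercator on WGS84 gives φ = -36.58929978°, λ = 174.04330049°.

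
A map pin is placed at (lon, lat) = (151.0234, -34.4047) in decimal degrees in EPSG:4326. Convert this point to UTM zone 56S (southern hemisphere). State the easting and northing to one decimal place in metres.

E 318322.3 m, N 6191199.1 m

Zone 56 central meridian λ₀ = 6×56 − 183 = 153°; Δλ = -1.9766°.
Transverse Mercator on WGS84 with k₀ = 0.9996 gives E = 318322.333 m, N = 6191199.098 m.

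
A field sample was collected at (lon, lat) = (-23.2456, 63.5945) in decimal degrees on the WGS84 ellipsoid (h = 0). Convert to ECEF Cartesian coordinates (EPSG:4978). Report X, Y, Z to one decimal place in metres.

X 2613256.9 m, Y -1122506.0 m, Z 5689755.7 m

WGS84: a = 6378137 m, e² = 0.006694380; N(φ) = a/√(1−e²sin²φ) = 6395332.822 m.
X = (N+h)·cosφ·cosλ = 2613256.883 m; Y = (N+h)·cosφ·sinλ = -1122506.043 m; Z = (N(1−e²)+h)·sinφ = 5689755.737 m.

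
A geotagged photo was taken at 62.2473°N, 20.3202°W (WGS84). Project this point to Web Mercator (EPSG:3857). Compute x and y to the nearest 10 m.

x -2262030 m, y 8918020 m

Web Mercator is spherical with R = a = 6378137 m.
x = R·λ = 6378137 × -0.354654395 = -2262034.317 m.
y = R·ln tan(π/4 + φ/2) = 6378137 × 1.398217256 = 8918021.214 m.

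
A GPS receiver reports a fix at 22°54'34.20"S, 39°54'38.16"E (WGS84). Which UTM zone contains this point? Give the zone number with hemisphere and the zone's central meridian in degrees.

UTM zone = ⌊(λ + 180)/6⌋ + 1; 39.9106° ∈ [36°, 42°) → zone 37.
Hemisphere: S (φ < 0).
Central meridian λ₀ = 6×37 − 183 = 39°.

Zone 37S, central meridian 39°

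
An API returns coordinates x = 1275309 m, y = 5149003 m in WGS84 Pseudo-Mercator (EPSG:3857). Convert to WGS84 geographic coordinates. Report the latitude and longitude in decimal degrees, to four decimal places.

R = 6378137 m. λ = x/R = 11.45629567°.
φ = 2·arctan(exp(y/R)) − 90° = 2·arctan(2.24182) − 90° = 41.91999763°.

lat 41.9200°, lon 11.4563°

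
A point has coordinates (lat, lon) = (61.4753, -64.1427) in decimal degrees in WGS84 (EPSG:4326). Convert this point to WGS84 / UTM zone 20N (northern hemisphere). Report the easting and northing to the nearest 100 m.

E 439100 m, N 6816300 m

Zone 20 central meridian λ₀ = 6×20 − 183 = -63°; Δλ = -1.1427°.
Transverse Mercator on WGS84 with k₀ = 0.9996 gives E = 439123.923 m, N = 6816263.683 m.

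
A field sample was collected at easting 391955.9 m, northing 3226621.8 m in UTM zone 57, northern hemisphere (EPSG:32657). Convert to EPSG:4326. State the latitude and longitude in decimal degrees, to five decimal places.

Zone 57N: λ₀ = 159°, k₀ = 0.9996, false easting 500000 m.
Meridian distance M = (N − FN)/k₀ = 3227913.0 m.
Inverse transverse Mercator on WGS84 gives φ = 29.16359984°, λ = 157.88899972°.

lat 29.16360°, lon 157.88900°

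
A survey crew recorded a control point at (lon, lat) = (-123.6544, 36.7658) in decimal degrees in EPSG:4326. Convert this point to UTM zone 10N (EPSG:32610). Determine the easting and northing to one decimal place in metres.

Zone 10 central meridian λ₀ = 6×10 − 183 = -123°; Δλ = -0.6544°.
Transverse Mercator on WGS84 with k₀ = 0.9996 gives E = 441595.607 m, N = 4069091.955 m.

E 441595.6 m, N 4069092.0 m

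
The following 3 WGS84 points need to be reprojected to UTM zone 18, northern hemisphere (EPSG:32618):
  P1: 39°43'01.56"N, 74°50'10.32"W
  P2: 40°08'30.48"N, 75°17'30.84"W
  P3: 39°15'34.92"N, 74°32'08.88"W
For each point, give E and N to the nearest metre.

UTM zone 18N: λ₀ = -75°, k₀ = 0.9996.
P1 (39.7171°, -74.8362°) → (514039.451, 4396371.678) m.
P2 (40.1418°, -75.2919°) → (475135.101, 4443536.658) m.
P3 (39.2597°, -74.5358°) → (540048.627, 4345699.083) m.

P1: E 514039 m, N 4396372 m; P2: E 475135 m, N 4443537 m; P3: E 540049 m, N 4345699 m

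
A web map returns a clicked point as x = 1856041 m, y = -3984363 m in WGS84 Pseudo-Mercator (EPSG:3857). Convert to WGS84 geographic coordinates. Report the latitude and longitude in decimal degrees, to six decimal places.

lat -33.668402°, lon 16.673100°

R = 6378137 m. λ = x/R = 16.67309998°.
φ = 2·arctan(exp(y/R)) − 90° = 2·arctan(0.53543) − 90° = -33.66840237°.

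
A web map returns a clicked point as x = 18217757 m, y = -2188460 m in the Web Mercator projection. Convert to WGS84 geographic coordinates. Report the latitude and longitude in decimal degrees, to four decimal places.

R = 6378137 m. λ = x/R = 163.65289555°.
φ = 2·arctan(exp(y/R)) − 90° = 2·arctan(0.70955) − 90° = -19.28450013°.

lat -19.2845°, lon 163.6529°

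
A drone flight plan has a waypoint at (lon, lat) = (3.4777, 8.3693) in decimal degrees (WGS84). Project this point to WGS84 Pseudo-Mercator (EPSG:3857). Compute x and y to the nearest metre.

Web Mercator is spherical with R = a = 6378137 m.
x = R·λ = 6378137 × 0.060697315 = 387135.793 m.
y = R·ln tan(π/4 + φ/2) = 6378137 × 0.146594085 = 934997.155 m.

x 387136 m, y 934997 m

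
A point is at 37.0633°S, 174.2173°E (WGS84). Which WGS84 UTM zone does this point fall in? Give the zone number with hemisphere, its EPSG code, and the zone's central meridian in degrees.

UTM zone = ⌊(λ + 180)/6⌋ + 1; 174.2173° ∈ [174°, 180°) → zone 60.
Hemisphere: S (φ < 0).
Central meridian λ₀ = 6×60 − 183 = 177°.
EPSG code: 32760.

Zone 60S (EPSG:32760), central meridian 177°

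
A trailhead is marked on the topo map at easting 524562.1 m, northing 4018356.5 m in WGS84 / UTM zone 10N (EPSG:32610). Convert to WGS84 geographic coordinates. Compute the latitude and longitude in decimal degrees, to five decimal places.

lat 36.30990°, lon -122.72640°

Zone 10N: λ₀ = -123°, k₀ = 0.9996, false easting 500000 m.
Meridian distance M = (N − FN)/k₀ = 4019964.5 m.
Inverse transverse Mercator on WGS84 gives φ = 36.30989990°, λ = -122.72640009°.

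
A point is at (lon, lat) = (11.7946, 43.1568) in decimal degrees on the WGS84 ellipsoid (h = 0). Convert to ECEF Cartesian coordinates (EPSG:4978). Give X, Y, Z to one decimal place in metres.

WGS84: a = 6378137 m, e² = 0.006694380; N(φ) = a/√(1−e²sin²φ) = 6388148.625 m.
X = (N+h)·cosφ·cosλ = 4561666.414 m; Y = (N+h)·cosφ·sinλ = 952533.083 m; Z = (N(1−e²)+h)·sinφ = 4340225.362 m.

X 4561666.4 m, Y 952533.1 m, Z 4340225.4 m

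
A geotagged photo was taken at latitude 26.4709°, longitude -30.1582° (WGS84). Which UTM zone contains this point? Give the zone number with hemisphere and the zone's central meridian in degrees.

UTM zone = ⌊(λ + 180)/6⌋ + 1; -30.1582° ∈ [-36°, -30°) → zone 25.
Hemisphere: N (φ ≥ 0).
Central meridian λ₀ = 6×25 − 183 = -33°.

Zone 25N, central meridian -33°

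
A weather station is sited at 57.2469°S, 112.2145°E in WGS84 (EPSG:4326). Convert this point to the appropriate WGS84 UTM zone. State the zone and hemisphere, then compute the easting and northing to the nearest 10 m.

Longitude 112.2145° lies in the 6° band [108°, 114°), giving zone 49; latitude is south of the equator, so 49S.
Zone 49 central meridian λ₀ = 6×49 − 183 = 111°; Δλ = +1.2145°.
Transverse Mercator on WGS84 with k₀ = 0.9996 gives E = 573286.744 m, N = 3654476.502 m.

Zone 49S: E 573290 m, N 3654480 m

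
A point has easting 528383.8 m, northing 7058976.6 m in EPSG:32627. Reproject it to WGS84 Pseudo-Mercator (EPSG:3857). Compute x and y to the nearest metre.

Unproject from UTM 27N (λ₀ = -21°) → φ = 63.65749987°, λ = -20.42669970°.
Web Mercator (R = 6378137 m): x = -2273889.809 m, y = 9263318.226 m.

x -2273890 m, y 9263318 m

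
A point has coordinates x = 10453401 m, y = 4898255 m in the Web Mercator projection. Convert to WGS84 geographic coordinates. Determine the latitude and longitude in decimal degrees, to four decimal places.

lat 40.2220°, lon 93.9045°

R = 6378137 m. λ = x/R = 93.90449889°.
φ = 2·arctan(exp(y/R)) − 90° = 2·arctan(2.15540) − 90° = 40.22199759°.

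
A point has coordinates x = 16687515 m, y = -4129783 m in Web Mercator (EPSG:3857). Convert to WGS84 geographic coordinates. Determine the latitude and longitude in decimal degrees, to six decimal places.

lat -34.748702°, lon 149.906498°

R = 6378137 m. λ = x/R = 149.90649778°.
φ = 2·arctan(exp(y/R)) − 90° = 2·arctan(0.52336) − 90° = -34.74870220°.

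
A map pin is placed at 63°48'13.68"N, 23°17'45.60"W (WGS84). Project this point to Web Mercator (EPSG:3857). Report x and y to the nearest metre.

x -2593299 m, y 9300115 m

Web Mercator is spherical with R = a = 6378137 m.
x = R·λ = 6378137 × -0.406591903 = -2593298.858 m.
y = R·ln tan(π/4 + φ/2) = 6378137 × 1.458124112 = 9300115.351 m.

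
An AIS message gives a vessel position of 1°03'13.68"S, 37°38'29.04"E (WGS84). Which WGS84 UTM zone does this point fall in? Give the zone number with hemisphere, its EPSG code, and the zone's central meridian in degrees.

Zone 37S (EPSG:32737), central meridian 39°

UTM zone = ⌊(λ + 180)/6⌋ + 1; 37.6414° ∈ [36°, 42°) → zone 37.
Hemisphere: S (φ < 0).
Central meridian λ₀ = 6×37 − 183 = 39°.
EPSG code: 32737.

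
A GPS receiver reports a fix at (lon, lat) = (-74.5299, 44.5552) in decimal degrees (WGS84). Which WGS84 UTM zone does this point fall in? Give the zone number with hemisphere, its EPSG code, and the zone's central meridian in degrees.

UTM zone = ⌊(λ + 180)/6⌋ + 1; -74.5299° ∈ [-78°, -72°) → zone 18.
Hemisphere: N (φ ≥ 0).
Central meridian λ₀ = 6×18 − 183 = -75°.
EPSG code: 32618.

Zone 18N (EPSG:32618), central meridian -75°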